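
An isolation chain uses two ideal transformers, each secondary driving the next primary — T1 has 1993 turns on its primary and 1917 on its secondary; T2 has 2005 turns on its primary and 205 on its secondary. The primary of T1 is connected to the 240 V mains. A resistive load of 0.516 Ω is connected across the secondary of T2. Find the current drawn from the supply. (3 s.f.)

Secondary of T1: V = 240.00 × 1917/1993 = 230.85 V.
Secondary of T2: V = 230.85 × 205/2005 = 23.603 V.
I_load = 23.603/0.516 = 45.742 A, so P_out = 23.603 × 45.742 = 1079.6 W.
All ideal ⇒ P_in = P_out, so I_supply = 1079.6/240 = 4.50 A.

I_supply ≈ 4.50 A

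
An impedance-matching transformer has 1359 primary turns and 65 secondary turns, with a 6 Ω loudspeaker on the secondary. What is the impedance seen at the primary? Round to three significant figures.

Z_p = (N_p/N_s)² × Z_s = (1359/65)² × 6 = 2620 Ω.

Z_p ≈ 2620 Ω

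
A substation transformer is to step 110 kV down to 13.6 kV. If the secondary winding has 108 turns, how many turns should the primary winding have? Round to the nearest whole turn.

N_p/N_s = V_p/V_s, so N_p = 108 × 110000/13600 = 873.5 ≈ 874 turns.

N_p = 874 turns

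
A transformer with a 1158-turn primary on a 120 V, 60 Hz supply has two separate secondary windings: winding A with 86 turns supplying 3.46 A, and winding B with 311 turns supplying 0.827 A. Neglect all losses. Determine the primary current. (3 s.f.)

I_p ≈ 0.479 A

V_A = 120 × 86/1158 = 8.9119 V; V_B = 120 × 311/1158 = 32.228 V.
P_out = V_A I_A + V_B I_B = 8.9119×3.46 + 32.228×0.827 = 30.835 + 26.653 = 57.488 W.
Ideal ⇒ P_in = P_out, so I_p = P_out/V_p = 57.488/120 = 0.479 A.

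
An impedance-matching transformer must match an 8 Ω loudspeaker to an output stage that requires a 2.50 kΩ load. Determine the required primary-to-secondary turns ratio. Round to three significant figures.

N_p/N_s ≈ 17.7

Z_p/Z_s = (N_p/N_s)², so N_p/N_s = √(2500/8) = √312 = 17.7.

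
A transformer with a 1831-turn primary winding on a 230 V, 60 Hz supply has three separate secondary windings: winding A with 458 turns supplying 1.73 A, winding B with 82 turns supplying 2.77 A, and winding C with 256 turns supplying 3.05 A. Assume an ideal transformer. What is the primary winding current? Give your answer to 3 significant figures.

V_A = 230 × 458/1831 = 57.531 V; V_B = 230 × 82/1831 = 10.300 V; V_C = 230 × 256/1831 = 32.157 V.
P_out = V_A I_A + V_B I_B + V_C I_C = 57.531×1.73 + 10.300×2.77 + 32.157×3.05 = 99.529 + 28.532 + 98.080 = 226.14 W.
Ideal ⇒ P_in = P_out, so I_p = P_out/V_p = 226.14/230 = 0.983 A.

I_p ≈ 0.983 A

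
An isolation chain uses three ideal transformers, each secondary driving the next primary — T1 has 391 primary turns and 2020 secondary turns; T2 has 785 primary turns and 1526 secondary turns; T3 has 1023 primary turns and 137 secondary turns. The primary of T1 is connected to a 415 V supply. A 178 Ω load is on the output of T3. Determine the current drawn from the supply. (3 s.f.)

After T1: V = 415.00 × 2020/391 = 2144.0 V.
After T2: V = 2144.0 × 1526/785 = 4167.8 V.
After T3: V = 4167.8 × 137/1023 = 558.15 V.
I_load = 558.15/178 = 3.1357 A, so P_out = 558.15 × 3.1357 = 1750.2 W.
All ideal ⇒ P_in = P_out, so I_supply = 1750.2/415 = 4.22 A.

I_supply ≈ 4.22 A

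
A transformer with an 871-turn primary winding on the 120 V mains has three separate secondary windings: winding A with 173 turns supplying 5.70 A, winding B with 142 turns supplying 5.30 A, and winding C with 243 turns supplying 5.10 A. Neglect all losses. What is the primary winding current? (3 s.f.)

I_p ≈ 3.42 A

V_A = 120 × 173/871 = 23.835 V; V_B = 120 × 142/871 = 19.564 V; V_C = 120 × 243/871 = 33.479 V.
P_out = V_A I_A + V_B I_B + V_C I_C = 23.835×5.70 + 19.564×5.30 + 33.479×5.10 = 135.86 + 103.69 + 170.74 = 410.29 W.
Ideal ⇒ P_in = P_out, so I_p = P_out/V_p = 410.29/120 = 3.42 A.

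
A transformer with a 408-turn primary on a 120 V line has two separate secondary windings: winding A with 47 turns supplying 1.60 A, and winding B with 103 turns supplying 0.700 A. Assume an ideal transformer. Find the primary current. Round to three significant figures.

V_A = 120 × 47/408 = 13.824 V; V_B = 120 × 103/408 = 30.294 V.
P_out = V_A I_A + V_B I_B = 13.824×1.60 + 30.294×0.700 = 22.118 + 21.206 = 43.324 W.
Ideal ⇒ P_in = P_out, so I_p = P_out/V_p = 43.324/120 = 0.361 A.

I_p ≈ 0.361 A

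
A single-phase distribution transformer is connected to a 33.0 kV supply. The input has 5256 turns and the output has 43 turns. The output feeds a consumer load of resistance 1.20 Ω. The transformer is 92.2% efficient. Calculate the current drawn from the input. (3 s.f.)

V_out = 33000 × 43/5256 = 269.98 V.
I_out = V_out/R = 269.98/1.20 = 224.98 A.
P_out = V_out I_out = 269.98 × 224.98 = 60740 W.
P_in = P_out/η = 60740/0.922 = 65878 W.
I_in = P_in/V_in = 65878/33000 = 2.00 A.

I_in ≈ 2.00 A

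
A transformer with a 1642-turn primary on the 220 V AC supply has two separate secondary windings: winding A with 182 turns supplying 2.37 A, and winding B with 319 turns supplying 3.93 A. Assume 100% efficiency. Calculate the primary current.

I_p ≈ 1.03 A

V_A = 220 × 182/1642 = 24.385 V; V_B = 220 × 319/1642 = 42.741 V.
P_out = V_A I_A + V_B I_B = 24.385×2.37 + 42.741×3.93 = 57.792 + 167.97 = 225.76 W.
Ideal ⇒ P_in = P_out, so I_p = P_out/V_p = 225.76/220 = 1.03 A.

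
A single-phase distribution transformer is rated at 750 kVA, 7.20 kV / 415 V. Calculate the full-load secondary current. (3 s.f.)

I_s = S/V_s = 750000/415 = 1810 A.

I_s ≈ 1810 A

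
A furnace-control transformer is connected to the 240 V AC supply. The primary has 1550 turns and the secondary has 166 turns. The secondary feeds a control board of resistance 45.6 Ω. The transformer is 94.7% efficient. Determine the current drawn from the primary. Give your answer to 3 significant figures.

V_s = 240 × 166/1550 = 25.703 V.
I_s = V_s/R = 25.703/45.6 = 0.56367 A.
P_out = V_s I_s = 25.703 × 0.56367 = 14.488 W.
P_in = P_out/η = 14.488/0.947 = 15.299 W.
I_p = P_in/V_p = 15.299/240 = 0.0637 A.

I_p ≈ 0.0637 A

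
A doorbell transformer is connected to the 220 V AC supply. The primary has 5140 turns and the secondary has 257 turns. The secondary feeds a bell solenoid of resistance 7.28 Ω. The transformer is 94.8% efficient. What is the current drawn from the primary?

I_p ≈ 0.0797 A

V_s = 220 × 257/5140 = 11.000 V.
I_s = V_s/R = 11.000/7.28 = 1.5110 A.
P_out = V_s I_s = 11.000 × 1.5110 = 16.621 W.
P_in = P_out/η = 16.621/0.948 = 17.533 W.
I_p = P_in/V_p = 17.533/220 = 0.0797 A.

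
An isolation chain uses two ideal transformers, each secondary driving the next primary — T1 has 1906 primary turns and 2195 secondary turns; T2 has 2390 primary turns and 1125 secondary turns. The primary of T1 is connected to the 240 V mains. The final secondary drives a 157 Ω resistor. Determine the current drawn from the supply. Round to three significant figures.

I_supply ≈ 0.449 A

Secondary of T1: V = 240.00 × 2195/1906 = 276.39 V.
Secondary of T2: V = 276.39 × 1125/2390 = 130.10 V.
I_load = 130.10/157 = 0.82866 A, so P_out = 130.10 × 0.82866 = 107.81 W.
All ideal ⇒ P_in = P_out, so I_supply = 107.81/240 = 0.449 A.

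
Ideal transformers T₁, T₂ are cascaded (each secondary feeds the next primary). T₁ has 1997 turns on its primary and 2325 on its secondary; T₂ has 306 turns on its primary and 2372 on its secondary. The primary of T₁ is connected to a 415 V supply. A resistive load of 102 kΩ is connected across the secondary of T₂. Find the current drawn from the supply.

I_supply ≈ 0.331 A

Secondary of T₁: V = 415.00 × 2325/1997 = 483.16 V.
Secondary of T₂: V = 483.16 × 2372/306 = 3745.3 V.
I_load = 3745.3/102000 = 0.036719 A, so P_out = 3745.3 × 0.036719 = 137.52 W.
All ideal ⇒ P_in = P_out, so I_supply = 137.52/415 = 0.331 A.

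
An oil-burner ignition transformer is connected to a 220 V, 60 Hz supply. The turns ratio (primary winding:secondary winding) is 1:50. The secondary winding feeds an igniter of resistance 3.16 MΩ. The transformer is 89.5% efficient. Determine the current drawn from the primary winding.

I_p ≈ 0.194 A

V_s = 220 × 50/1 = 11000 V.
I_s = V_s/R = 11000/(3.16×10^6) = 0.0034810 A.
P_out = V_s I_s = 11000 × 0.0034810 = 38.291 W.
P_in = P_out/η = 38.291/0.895 = 42.783 W.
I_p = P_in/V_p = 42.783/220 = 0.194 A.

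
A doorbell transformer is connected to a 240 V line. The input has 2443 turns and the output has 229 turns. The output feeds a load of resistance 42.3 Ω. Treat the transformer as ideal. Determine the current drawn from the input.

I_in ≈ 0.0499 A

V_out = V_in × N_out/N_in = 240 × 229/2443 = 22.497 V.
I_out = V_out/R = 22.497/42.3 = 0.53184 A.
For an ideal transformer I_in N_in = I_out N_out, so I_in = 0.53184 × 229/2443 = 0.0499 A.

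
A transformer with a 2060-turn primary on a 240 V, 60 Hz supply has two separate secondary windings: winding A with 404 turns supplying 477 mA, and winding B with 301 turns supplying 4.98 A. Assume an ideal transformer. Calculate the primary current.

V_A = 240 × 404/2060 = 47.068 V; V_B = 240 × 301/2060 = 35.068 V.
P_out = V_A I_A + V_B I_B = 47.068×0.477 + 35.068×4.98 = 22.451 + 174.64 = 197.09 W.
Ideal ⇒ P_in = P_out, so I_p = P_out/V_p = 197.09/240 = 0.821 A.

I_p ≈ 0.821 A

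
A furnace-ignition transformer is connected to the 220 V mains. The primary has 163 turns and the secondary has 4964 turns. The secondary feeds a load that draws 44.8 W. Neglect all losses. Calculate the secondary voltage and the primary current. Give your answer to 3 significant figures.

V_s ≈ 6700 V, I_p ≈ 0.204 A

V_s = V_p × N_s/N_p = 220 × 4964/163 = 6699.9 V.
I_s = P/V_s = 44.8/6699.9 = 0.0066867 A.
I_p = I_s × N_s/N_p = 0.0066867 × 4964/163 = 0.204 A.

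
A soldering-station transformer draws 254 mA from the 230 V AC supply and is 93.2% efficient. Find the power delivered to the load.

P_out ≈ 54.4 W

P_in = V_in I_in = 230 × 0.254 = 58.420 W.
P_out = η P_in = 0.932 × 58.420 = 54.4 W.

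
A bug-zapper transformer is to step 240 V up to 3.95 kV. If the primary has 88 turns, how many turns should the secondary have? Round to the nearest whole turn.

N_s/N_p = V_s/V_p, so N_s = 88 × 3950/240 = 1448.3 ≈ 1448 turns.

N_s = 1448 turns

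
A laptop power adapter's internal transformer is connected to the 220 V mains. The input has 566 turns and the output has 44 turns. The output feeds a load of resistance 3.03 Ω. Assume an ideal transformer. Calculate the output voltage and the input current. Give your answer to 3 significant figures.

V_out ≈ 17.1 V, I_in ≈ 0.439 A

V_out = V_in × N_out/N_in = 220 × 44/566 = 17.102 V.
I_out = V_out/R = 17.102/3.03 = 5.6444 A.
I_in = I_out × N_out/N_in = 5.6444 × 44/566 = 0.439 A.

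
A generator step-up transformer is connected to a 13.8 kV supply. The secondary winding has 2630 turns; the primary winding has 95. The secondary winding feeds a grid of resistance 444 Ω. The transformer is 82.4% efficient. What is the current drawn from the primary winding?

V_s = 13800 × 2630/95 = 382040 V.
I_s = V_s/R = 382040/444 = 860.46 A.
P_out = V_s I_s = 382040 × 860.46 = 3.2873×10^8 W.
P_in = P_out/η = 3.2873×10^8/0.824 = 3.9894×10^8 W.
I_p = P_in/V_p = 3.9894×10^8/13800 = 28900 A.

I_p ≈ 28900 A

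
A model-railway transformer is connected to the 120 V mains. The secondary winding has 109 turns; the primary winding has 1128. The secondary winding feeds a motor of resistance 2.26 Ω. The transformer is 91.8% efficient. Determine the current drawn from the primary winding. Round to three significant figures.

I_p ≈ 0.540 A

V_s = 120 × 109/1128 = 11.596 V.
I_s = V_s/R = 11.596/2.26 = 5.1309 A.
P_out = V_s I_s = 11.596 × 5.1309 = 59.496 W.
P_in = P_out/η = 59.496/0.918 = 64.811 W.
I_p = P_in/V_p = 64.811/120 = 0.540 A.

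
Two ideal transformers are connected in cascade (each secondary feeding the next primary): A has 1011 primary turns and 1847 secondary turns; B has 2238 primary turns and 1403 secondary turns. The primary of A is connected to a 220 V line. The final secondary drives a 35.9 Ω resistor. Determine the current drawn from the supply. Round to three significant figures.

Secondary of A: V = 220.00 × 1847/1011 = 401.92 V.
Secondary of B: V = 401.92 × 1403/2238 = 251.96 V.
I_load = 251.96/35.9 = 7.0185 A, so P_out = 251.96 × 7.0185 = 1768.4 W.
All ideal ⇒ P_in = P_out, so I_supply = 1768.4/220 = 8.04 A.

I_supply ≈ 8.04 A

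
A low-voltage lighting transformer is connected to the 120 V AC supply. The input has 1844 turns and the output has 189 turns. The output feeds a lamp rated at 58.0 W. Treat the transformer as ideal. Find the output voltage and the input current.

V_out ≈ 12.3 V, I_in ≈ 0.483 A

V_out = V_in × N_out/N_in = 120 × 189/1844 = 12.299 V.
I_out = P/V_out = 58.0/12.299 = 4.7157 A.
I_in = I_out × N_out/N_in = 4.7157 × 189/1844 = 0.483 A.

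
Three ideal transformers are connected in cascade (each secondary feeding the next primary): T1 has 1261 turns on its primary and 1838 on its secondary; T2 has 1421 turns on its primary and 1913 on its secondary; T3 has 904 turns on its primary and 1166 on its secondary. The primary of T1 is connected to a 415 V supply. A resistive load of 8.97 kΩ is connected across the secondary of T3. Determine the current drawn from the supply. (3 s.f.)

I_supply ≈ 0.296 A

After T1: V = 415.00 × 1838/1261 = 604.89 V.
After T2: V = 604.89 × 1913/1421 = 814.33 V.
After T3: V = 814.33 × 1166/904 = 1050.3 V.
I_load = 1050.3/8970 = 0.11709 A, so P_out = 1050.3 × 0.11709 = 122.99 W.
All ideal ⇒ P_in = P_out, so I_supply = 122.99/415 = 0.296 A.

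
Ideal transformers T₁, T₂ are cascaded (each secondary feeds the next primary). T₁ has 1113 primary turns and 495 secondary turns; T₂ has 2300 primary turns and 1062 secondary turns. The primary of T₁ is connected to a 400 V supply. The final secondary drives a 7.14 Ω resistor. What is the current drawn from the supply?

I_supply ≈ 2.36 A

After T₁: V = 400.00 × 495/1113 = 177.90 V.
After T₂: V = 177.90 × 1062/2300 = 82.142 V.
I_load = 82.142/7.14 = 11.505 A, so P_out = 82.142 × 11.505 = 945.01 W.
All ideal ⇒ P_in = P_out, so I_supply = 945.01/400 = 2.36 A.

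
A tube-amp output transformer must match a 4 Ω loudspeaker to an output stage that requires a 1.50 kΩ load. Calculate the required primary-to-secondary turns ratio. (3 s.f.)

N_p/N_s ≈ 19.4

Z_p/Z_s = (N_p/N_s)², so N_p/N_s = √(1500/4) = √375 = 19.4.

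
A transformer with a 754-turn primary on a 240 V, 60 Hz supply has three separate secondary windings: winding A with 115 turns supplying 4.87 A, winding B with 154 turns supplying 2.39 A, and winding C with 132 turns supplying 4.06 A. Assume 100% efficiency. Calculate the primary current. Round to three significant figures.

I_p ≈ 1.94 A

V_A = 240 × 115/754 = 36.605 V; V_B = 240 × 154/754 = 49.019 V; V_C = 240 × 132/754 = 42.016 V.
P_out = V_A I_A + V_B I_B + V_C I_C = 36.605×4.87 + 49.019×2.39 + 42.016×4.06 = 178.27 + 117.15 + 170.58 = 466.00 W.
Ideal ⇒ P_in = P_out, so I_p = P_out/V_p = 466.00/240 = 1.94 A.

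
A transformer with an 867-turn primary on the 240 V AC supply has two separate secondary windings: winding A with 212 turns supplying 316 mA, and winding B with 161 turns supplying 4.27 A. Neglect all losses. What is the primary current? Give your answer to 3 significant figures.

V_A = 240 × 212/867 = 58.685 V; V_B = 240 × 161/867 = 44.567 V.
P_out = V_A I_A + V_B I_B = 58.685×0.316 + 44.567×4.27 = 18.544 + 190.30 = 208.85 W.
Ideal ⇒ P_in = P_out, so I_p = P_out/V_p = 208.85/240 = 0.870 A.

I_p ≈ 0.870 A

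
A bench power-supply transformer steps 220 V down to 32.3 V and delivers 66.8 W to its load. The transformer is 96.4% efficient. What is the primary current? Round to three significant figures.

P_in = P_out/η = 66.8/0.964 = 69.295 W.
I_p = P_in/V_p = 69.295/220 = 0.315 A.

I_p ≈ 0.315 A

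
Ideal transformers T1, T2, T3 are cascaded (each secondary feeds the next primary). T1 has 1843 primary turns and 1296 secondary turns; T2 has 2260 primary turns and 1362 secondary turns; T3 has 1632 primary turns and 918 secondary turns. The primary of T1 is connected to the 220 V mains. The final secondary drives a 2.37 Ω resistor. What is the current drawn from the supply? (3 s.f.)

I_supply ≈ 5.27 A

Secondary of T1: V = 220.00 × 1296/1843 = 154.70 V.
Secondary of T2: V = 154.70 × 1362/2260 = 93.233 V.
Secondary of T3: V = 93.233 × 918/1632 = 52.444 V.
I_load = 52.444/2.37 = 22.128 A, so P_out = 52.444 × 22.128 = 1160.5 W.
All ideal ⇒ P_in = P_out, so I_supply = 1160.5/220 = 5.27 A.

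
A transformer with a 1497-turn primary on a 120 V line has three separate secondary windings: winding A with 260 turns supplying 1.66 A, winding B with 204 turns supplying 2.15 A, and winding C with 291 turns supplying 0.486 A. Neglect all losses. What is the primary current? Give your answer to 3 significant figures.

V_A = 120 × 260/1497 = 20.842 V; V_B = 120 × 204/1497 = 16.353 V; V_C = 120 × 291/1497 = 23.327 V.
P_out = V_A I_A + V_B I_B + V_C I_C = 20.842×1.66 + 16.353×2.15 + 23.327×0.486 = 34.597 + 35.158 + 11.337 = 81.092 W.
Ideal ⇒ P_in = P_out, so I_p = P_out/V_p = 81.092/120 = 0.676 A.

I_p ≈ 0.676 A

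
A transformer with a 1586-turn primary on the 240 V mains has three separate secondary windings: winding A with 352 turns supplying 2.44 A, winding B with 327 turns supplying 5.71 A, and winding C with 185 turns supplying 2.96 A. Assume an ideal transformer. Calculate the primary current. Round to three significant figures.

V_A = 240 × 352/1586 = 53.266 V; V_B = 240 × 327/1586 = 49.483 V; V_C = 240 × 185/1586 = 27.995 V.
P_out = V_A I_A + V_B I_B + V_C I_C = 53.266×2.44 + 49.483×5.71 + 27.995×2.96 = 129.97 + 282.55 + 82.865 = 495.38 W.
Ideal ⇒ P_in = P_out, so I_p = P_out/V_p = 495.38/240 = 2.06 A.

I_p ≈ 2.06 A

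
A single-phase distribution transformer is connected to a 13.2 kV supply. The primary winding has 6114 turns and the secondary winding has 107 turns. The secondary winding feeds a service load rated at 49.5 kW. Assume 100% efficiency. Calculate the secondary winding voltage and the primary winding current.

V_s ≈ 231 V, I_p ≈ 3.75 A

V_s = V_p × N_s/N_p = 13200 × 107/6114 = 231.01 V.
I_s = P/V_s = 49500/231.01 = 214.28 A.
I_p = I_s × N_s/N_p = 214.28 × 107/6114 = 3.75 A.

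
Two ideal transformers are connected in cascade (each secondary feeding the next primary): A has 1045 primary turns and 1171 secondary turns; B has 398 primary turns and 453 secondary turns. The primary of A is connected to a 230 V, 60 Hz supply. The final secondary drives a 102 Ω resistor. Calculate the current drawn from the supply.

I_supply ≈ 3.67 A

Secondary of A: V = 230.00 × 1171/1045 = 257.73 V.
Secondary of B: V = 257.73 × 453/398 = 293.35 V.
I_load = 293.35/102 = 2.8760 A, so P_out = 293.35 × 2.8760 = 843.66 W.
All ideal ⇒ P_in = P_out, so I_supply = 843.66/230 = 3.67 A.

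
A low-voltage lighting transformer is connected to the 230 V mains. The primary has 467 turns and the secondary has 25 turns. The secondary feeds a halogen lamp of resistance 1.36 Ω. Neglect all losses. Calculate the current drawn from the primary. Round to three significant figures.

V_s = V_p × N_s/N_p = 230 × 25/467 = 12.313 V.
I_s = V_s/R = 12.313/1.36 = 9.0534 A.
For an ideal transformer I_p N_p = I_s N_s, so I_p = 9.0534 × 25/467 = 0.485 A.

I_p ≈ 0.485 A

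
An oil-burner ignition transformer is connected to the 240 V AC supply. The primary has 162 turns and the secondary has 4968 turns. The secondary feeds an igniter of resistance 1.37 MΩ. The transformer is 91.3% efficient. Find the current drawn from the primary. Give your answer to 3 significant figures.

V_s = 240 × 4968/162 = 7360.0 V.
I_s = V_s/R = 7360.0/(1.37×10^6) = 0.0053723 A.
P_out = V_s I_s = 7360.0 × 0.0053723 = 39.540 W.
P_in = P_out/η = 39.540/0.913 = 43.308 W.
I_p = P_in/V_p = 43.308/240 = 0.180 A.

I_p ≈ 0.180 A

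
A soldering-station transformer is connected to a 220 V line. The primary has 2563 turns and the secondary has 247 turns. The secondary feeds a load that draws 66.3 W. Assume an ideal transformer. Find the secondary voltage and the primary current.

V_s = V_p × N_s/N_p = 220 × 247/2563 = 21.202 V.
I_s = P/V_s = 66.3/21.202 = 3.1271 A.
I_p = I_s × N_s/N_p = 3.1271 × 247/2563 = 0.301 A.

V_s ≈ 21.2 V, I_p ≈ 0.301 A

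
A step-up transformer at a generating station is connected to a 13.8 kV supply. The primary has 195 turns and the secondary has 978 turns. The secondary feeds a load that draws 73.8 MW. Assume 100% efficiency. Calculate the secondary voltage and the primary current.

V_s ≈ 69200 V, I_p ≈ 5350 A

V_s = V_p × N_s/N_p = 13800 × 978/195 = 69212 V.
I_s = P/V_s = 7.38×10^7/69212 = 1066.3 A.
I_p = I_s × N_s/N_p = 1066.3 × 978/195 = 5350 A.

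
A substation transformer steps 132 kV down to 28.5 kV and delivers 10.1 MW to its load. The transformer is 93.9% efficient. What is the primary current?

I_p ≈ 81.5 A

P_in = P_out/η = 1.01×10^7/0.939 = 1.0756×10^7 W.
I_p = P_in/V_p = 1.0756×10^7/132000 = 81.5 A.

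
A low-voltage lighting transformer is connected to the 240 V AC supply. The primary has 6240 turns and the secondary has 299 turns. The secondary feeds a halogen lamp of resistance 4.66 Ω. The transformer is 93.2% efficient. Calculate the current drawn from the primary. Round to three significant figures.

V_s = 240 × 299/6240 = 11.500 V.
I_s = V_s/R = 11.500/4.66 = 2.4678 A.
P_out = V_s I_s = 11.500 × 2.4678 = 28.380 W.
P_in = P_out/η = 28.380/0.932 = 30.450 W.
I_p = P_in/V_p = 30.450/240 = 0.127 A.

I_p ≈ 0.127 A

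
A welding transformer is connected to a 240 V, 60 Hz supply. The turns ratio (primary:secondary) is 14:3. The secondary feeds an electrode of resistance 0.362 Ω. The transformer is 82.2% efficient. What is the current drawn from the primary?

I_p ≈ 37.0 A

V_s = 240 × 3/14 = 51.429 V.
I_s = V_s/R = 51.429/0.362 = 142.07 A.
P_out = V_s I_s = 51.429 × 142.07 = 7306.3 W.
P_in = P_out/η = 7306.3/0.822 = 8888.5 W.
I_p = P_in/V_p = 8888.5/240 = 37.0 A.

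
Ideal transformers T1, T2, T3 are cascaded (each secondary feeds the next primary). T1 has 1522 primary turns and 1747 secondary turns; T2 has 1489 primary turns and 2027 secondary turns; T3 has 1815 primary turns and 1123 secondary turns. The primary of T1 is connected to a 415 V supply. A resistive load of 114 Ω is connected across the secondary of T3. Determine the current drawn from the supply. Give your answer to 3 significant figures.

I_supply ≈ 3.40 A

After T1: V = 415.00 × 1747/1522 = 476.35 V.
After T2: V = 476.35 × 2027/1489 = 648.46 V.
After T3: V = 648.46 × 1123/1815 = 401.23 V.
I_load = 401.23/114 = 3.5195 A, so P_out = 401.23 × 3.5195 = 1412.1 W.
All ideal ⇒ P_in = P_out, so I_supply = 1412.1/415 = 3.40 A.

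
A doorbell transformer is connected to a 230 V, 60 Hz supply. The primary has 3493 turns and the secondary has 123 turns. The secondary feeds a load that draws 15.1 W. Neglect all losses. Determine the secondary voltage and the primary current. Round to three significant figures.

V_s ≈ 8.10 V, I_p ≈ 0.0657 A

V_s = V_p × N_s/N_p = 230 × 123/3493 = 8.0991 V.
I_s = P/V_s = 15.1/8.0991 = 1.8644 A.
I_p = I_s × N_s/N_p = 1.8644 × 123/3493 = 0.0657 A.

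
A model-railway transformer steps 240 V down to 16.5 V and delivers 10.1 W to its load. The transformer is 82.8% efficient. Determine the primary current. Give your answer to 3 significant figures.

I_p ≈ 0.0508 A

P_in = P_out/η = 10.1/0.828 = 12.198 W.
I_p = P_in/V_p = 12.198/240 = 0.0508 A.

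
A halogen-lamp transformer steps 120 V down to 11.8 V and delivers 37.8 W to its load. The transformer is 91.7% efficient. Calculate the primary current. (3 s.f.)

I_p ≈ 0.344 A

P_in = P_out/η = 37.8/0.917 = 41.221 W.
I_p = P_in/V_p = 41.221/120 = 0.344 A.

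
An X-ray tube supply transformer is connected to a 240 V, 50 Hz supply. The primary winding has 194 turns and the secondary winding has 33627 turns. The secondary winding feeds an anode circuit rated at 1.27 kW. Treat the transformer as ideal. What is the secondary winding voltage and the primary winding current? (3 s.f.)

V_s = V_p × N_s/N_p = 240 × 33627/194 = 41600 V.
I_s = P/V_s = 1270/41600 = 0.030529 A.
I_p = I_s × N_s/N_p = 0.030529 × 33627/194 = 5.29 A.

V_s ≈ 41600 V, I_p ≈ 5.29 A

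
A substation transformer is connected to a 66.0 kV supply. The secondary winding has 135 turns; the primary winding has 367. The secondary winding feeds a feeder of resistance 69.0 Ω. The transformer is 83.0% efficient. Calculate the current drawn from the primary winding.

I_p ≈ 156 A

V_s = 66000 × 135/367 = 24278 V.
I_s = V_s/R = 24278/69.0 = 351.85 A.
P_out = V_s I_s = 24278 × 351.85 = 8.5423×10^6 W.
P_in = P_out/η = 8.5423×10^6/0.830 = 1.0292×10^7 W.
I_p = P_in/V_p = 1.0292×10^7/66000 = 156 A.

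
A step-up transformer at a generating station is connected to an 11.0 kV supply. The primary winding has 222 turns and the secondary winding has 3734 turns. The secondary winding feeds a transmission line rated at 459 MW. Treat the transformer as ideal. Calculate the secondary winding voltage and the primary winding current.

V_s = V_p × N_s/N_p = 11000 × 3734/222 = 185020 V.
I_s = P/V_s = 4.59×10^8/185020 = 2480.8 A.
I_p = I_s × N_s/N_p = 2480.8 × 3734/222 = 41700 A.

V_s ≈ 185000 V, I_p ≈ 41700 A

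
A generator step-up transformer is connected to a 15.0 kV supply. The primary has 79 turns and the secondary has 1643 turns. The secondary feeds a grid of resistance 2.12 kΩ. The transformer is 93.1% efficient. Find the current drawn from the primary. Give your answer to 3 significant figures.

I_p ≈ 3290 A

V_s = 15000 × 1643/79 = 311960 V.
I_s = V_s/R = 311960/2120 = 147.15 A.
P_out = V_s I_s = 311960 × 147.15 = 4.5906×10^7 W.
P_in = P_out/η = 4.5906×10^7/0.931 = 4.9308×10^7 W.
I_p = P_in/V_p = 4.9308×10^7/15000 = 3290 A.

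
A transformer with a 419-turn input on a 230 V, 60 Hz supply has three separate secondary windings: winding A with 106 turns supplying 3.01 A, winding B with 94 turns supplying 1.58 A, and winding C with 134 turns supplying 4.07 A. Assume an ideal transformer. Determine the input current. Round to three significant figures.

V_A = 230 × 106/419 = 58.186 V; V_B = 230 × 94/419 = 51.599 V; V_C = 230 × 134/419 = 73.556 V.
P_out = V_A I_A + V_B I_B + V_C I_C = 58.186×3.01 + 51.599×1.58 + 73.556×4.07 = 175.14 + 81.526 + 299.37 = 556.04 W.
Ideal ⇒ P_in = P_out, so I_in = P_out/V_in = 556.04/230 = 2.42 A.

I_in ≈ 2.42 A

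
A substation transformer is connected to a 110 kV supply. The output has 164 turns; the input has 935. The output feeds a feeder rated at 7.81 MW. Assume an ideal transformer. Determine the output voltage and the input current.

V_out = V_in × N_out/N_in = 110000 × 164/935 = 19294 V.
I_out = P/V_out = 7.81×10^6/19294 = 404.79 A.
I_in = I_out × N_out/N_in = 404.79 × 164/935 = 71.0 A.

V_out ≈ 19300 V, I_in ≈ 71.0 A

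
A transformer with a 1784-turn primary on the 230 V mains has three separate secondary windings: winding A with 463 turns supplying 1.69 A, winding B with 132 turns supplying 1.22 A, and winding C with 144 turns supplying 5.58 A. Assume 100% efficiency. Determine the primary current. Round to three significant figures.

I_p ≈ 0.979 A

V_A = 230 × 463/1784 = 59.692 V; V_B = 230 × 132/1784 = 17.018 V; V_C = 230 × 144/1784 = 18.565 V.
P_out = V_A I_A + V_B I_B + V_C I_C = 59.692×1.69 + 17.018×1.22 + 18.565×5.58 = 100.88 + 20.762 + 103.59 = 225.23 W.
Ideal ⇒ P_in = P_out, so I_p = P_out/V_p = 225.23/230 = 0.979 A.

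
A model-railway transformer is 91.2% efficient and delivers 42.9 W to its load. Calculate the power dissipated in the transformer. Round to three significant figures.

P_loss ≈ 4.14 W

P_in = P_out/η = 42.9/0.912 = 47.0395 W.
P_loss = P_in − P_out = 47.0395 − 42.9 = 4.14 W.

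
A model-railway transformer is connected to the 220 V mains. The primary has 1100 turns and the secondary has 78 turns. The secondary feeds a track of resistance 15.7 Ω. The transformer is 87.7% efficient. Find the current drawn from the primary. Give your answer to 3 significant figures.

I_p ≈ 0.0803 A

V_s = 220 × 78/1100 = 15.600 V.
I_s = V_s/R = 15.600/15.7 = 0.99363 A.
P_out = V_s I_s = 15.600 × 0.99363 = 15.501 W.
P_in = P_out/η = 15.501/0.877 = 17.675 W.
I_p = P_in/V_p = 17.675/220 = 0.0803 A.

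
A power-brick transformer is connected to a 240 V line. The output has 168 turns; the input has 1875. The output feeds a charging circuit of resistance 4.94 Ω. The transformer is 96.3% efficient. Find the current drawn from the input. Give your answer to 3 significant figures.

V_out = 240 × 168/1875 = 21.504 V.
I_out = V_out/R = 21.504/4.94 = 4.3530 A.
P_out = V_out I_out = 21.504 × 4.3530 = 93.608 W.
P_in = P_out/η = 93.608/0.963 = 97.204 W.
I_in = P_in/V_in = 97.204/240 = 0.405 A.

I_in ≈ 0.405 A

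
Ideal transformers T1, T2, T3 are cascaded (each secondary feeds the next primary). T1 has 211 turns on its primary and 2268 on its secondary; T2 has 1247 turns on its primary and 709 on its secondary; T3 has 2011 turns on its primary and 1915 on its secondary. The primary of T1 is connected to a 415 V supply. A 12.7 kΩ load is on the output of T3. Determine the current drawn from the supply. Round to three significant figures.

After T1: V = 415.00 × 2268/211 = 4460.8 V.
After T2: V = 4460.8 × 709/1247 = 2536.2 V.
After T3: V = 2536.2 × 1915/2011 = 2415.2 V.
I_load = 2415.2/12700 = 0.19017 A, so P_out = 2415.2 × 0.19017 = 459.29 W.
All ideal ⇒ P_in = P_out, so I_supply = 459.29/415 = 1.11 A.

I_supply ≈ 1.11 A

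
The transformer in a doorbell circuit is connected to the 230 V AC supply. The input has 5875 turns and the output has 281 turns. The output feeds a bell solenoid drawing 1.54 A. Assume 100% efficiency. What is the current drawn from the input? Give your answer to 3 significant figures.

I_in ≈ 0.0737 A

For an ideal transformer I_in N_in = I_out N_out, so I_in = 1.54 × 281/5875 = 0.0737 A.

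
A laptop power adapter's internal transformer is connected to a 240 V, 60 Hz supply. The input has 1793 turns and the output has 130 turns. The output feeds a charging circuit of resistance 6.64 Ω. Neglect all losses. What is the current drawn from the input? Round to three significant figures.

V_out = V_in × N_out/N_in = 240 × 130/1793 = 17.401 V.
I_out = V_out/R = 17.401/6.64 = 2.6206 A.
For an ideal transformer I_in N_in = I_out N_out, so I_in = 2.6206 × 130/1793 = 0.190 A.

I_in ≈ 0.190 A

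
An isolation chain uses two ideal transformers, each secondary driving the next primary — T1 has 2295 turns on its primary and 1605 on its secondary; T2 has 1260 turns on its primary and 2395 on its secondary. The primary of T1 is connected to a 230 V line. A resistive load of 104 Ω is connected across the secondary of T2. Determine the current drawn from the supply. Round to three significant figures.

I_supply ≈ 3.91 A

After T1: V = 230.00 × 1605/2295 = 160.85 V.
After T2: V = 160.85 × 2395/1260 = 305.74 V.
I_load = 305.74/104 = 2.9398 A, so P_out = 305.74 × 2.9398 = 898.83 W.
All ideal ⇒ P_in = P_out, so I_supply = 898.83/230 = 3.91 A.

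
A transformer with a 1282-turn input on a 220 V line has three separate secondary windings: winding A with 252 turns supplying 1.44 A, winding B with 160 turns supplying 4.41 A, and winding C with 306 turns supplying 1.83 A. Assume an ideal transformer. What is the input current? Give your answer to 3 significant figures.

I_in ≈ 1.27 A

V_A = 220 × 252/1282 = 43.245 V; V_B = 220 × 160/1282 = 27.457 V; V_C = 220 × 306/1282 = 52.512 V.
P_out = V_A I_A + V_B I_B + V_C I_C = 43.245×1.44 + 27.457×4.41 + 52.512×1.83 = 62.273 + 121.09 + 96.096 = 279.45 W.
Ideal ⇒ P_in = P_out, so I_in = P_out/V_in = 279.45/220 = 1.27 A.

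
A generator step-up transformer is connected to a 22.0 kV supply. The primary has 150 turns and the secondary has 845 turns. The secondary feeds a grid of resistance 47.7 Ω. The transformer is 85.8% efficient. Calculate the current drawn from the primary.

V_s = 22000 × 845/150 = 123930 V.
I_s = V_s/R = 123930/47.7 = 2598.2 A.
P_out = V_s I_s = 123930 × 2598.2 = 3.2200×10^8 W.
P_in = P_out/η = 3.2200×10^8/0.858 = 3.7529×10^8 W.
I_p = P_in/V_p = 3.7529×10^8/22000 = 17100 A.

I_p ≈ 17100 A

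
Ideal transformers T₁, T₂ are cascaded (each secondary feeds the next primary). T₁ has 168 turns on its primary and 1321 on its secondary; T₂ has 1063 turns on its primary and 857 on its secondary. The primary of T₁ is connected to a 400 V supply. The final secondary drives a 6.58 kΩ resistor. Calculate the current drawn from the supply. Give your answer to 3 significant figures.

Secondary of T₁: V = 400.00 × 1321/168 = 3145.2 V.
Secondary of T₂: V = 3145.2 × 857/1063 = 2535.7 V.
I_load = 2535.7/6580 = 0.38537 A, so P_out = 2535.7 × 0.38537 = 977.18 W.
All ideal ⇒ P_in = P_out, so I_supply = 977.18/400 = 2.44 A.

I_supply ≈ 2.44 A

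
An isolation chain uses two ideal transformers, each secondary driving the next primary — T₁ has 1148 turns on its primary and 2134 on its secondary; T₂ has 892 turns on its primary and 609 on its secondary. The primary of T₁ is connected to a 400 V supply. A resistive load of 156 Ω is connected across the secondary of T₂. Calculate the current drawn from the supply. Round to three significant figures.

I_supply ≈ 4.13 A

After T₁: V = 400.00 × 2134/1148 = 743.55 V.
After T₂: V = 743.55 × 609/892 = 507.65 V.
I_load = 507.65/156 = 3.2542 A, so P_out = 507.65 × 3.2542 = 1652.0 W.
All ideal ⇒ P_in = P_out, so I_supply = 1652.0/400 = 4.13 A.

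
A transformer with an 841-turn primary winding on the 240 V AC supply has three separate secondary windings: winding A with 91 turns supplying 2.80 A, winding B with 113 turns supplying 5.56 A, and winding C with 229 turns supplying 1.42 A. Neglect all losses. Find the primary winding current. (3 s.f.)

V_A = 240 × 91/841 = 25.969 V; V_B = 240 × 113/841 = 32.247 V; V_C = 240 × 229/841 = 65.351 V.
P_out = V_A I_A + V_B I_B + V_C I_C = 25.969×2.80 + 32.247×5.56 + 65.351×1.42 = 72.713 + 179.30 + 92.798 = 344.81 W.
Ideal ⇒ P_in = P_out, so I_p = P_out/V_p = 344.81/240 = 1.44 A.

I_p ≈ 1.44 A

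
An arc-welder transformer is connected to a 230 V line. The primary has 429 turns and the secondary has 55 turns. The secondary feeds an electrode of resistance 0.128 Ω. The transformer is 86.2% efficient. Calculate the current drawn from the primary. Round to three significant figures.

I_p ≈ 34.3 A

V_s = 230 × 55/429 = 29.487 V.
I_s = V_s/R = 29.487/0.128 = 230.37 A.
P_out = V_s I_s = 29.487 × 230.37 = 6792.9 W.
P_in = P_out/η = 6792.9/0.862 = 7880.4 W.
I_p = P_in/V_p = 7880.4/230 = 34.3 A.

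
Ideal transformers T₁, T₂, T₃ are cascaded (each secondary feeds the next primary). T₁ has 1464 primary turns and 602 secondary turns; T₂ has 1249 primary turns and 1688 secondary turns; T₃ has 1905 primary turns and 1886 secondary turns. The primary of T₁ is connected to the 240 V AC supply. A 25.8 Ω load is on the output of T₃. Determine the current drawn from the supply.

Secondary of T₁: V = 240.00 × 602/1464 = 98.689 V.
Secondary of T₂: V = 98.689 × 1688/1249 = 133.38 V.
Secondary of T₃: V = 133.38 × 1886/1905 = 132.05 V.
I_load = 132.05/25.8 = 5.1180 A, so P_out = 132.05 × 5.1180 = 675.81 W.
All ideal ⇒ P_in = P_out, so I_supply = 675.81/240 = 2.82 A.

I_supply ≈ 2.82 A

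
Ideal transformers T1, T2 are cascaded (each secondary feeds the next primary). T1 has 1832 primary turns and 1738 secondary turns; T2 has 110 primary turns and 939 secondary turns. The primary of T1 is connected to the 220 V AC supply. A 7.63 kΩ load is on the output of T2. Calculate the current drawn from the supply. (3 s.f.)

Secondary of T1: V = 220.00 × 1738/1832 = 208.71 V.
Secondary of T2: V = 208.71 × 939/110 = 1781.6 V.
I_load = 1781.6/7630 = 0.23350 A, so P_out = 1781.6 × 0.23350 = 416.02 W.
All ideal ⇒ P_in = P_out, so I_supply = 416.02/220 = 1.89 A.

I_supply ≈ 1.89 A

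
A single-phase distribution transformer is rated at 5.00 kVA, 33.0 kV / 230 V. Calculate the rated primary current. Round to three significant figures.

I_p = S/V_p = 5000/33000 = 0.152 A.

I_p ≈ 0.152 A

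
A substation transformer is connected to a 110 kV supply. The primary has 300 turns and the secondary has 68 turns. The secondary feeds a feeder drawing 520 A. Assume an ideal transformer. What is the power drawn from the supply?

I_p = I_s × N_s/N_p = 520 × 68/300 = 117.87 A.
P = V_p I_p = 110000 × 117.87 = 1.30×10^7 W.

P ≈ 1.30×10^7 W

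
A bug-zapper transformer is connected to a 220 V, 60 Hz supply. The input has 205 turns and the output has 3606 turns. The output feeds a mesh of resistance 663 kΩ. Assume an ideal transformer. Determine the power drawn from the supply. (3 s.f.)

V_out = V_in × N_out/N_in = 220 × 3606/205 = 3869.9 V.
I_out = V_out/R = 3869.9/663000 = 0.0058369 A.
I_in = I_out × N_out/N_in = 0.0058369 × 3606/205 = 0.10267 A.
P = V_in I_in = 220 × 0.10267 = 22.6 W.

P ≈ 22.6 W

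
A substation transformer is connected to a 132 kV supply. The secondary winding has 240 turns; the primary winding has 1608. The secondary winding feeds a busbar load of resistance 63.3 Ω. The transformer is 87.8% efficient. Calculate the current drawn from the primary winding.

I_p ≈ 52.9 A

V_s = 132000 × 240/1608 = 19701 V.
I_s = V_s/R = 19701/63.3 = 311.24 A.
P_out = V_s I_s = 19701 × 311.24 = 6.1319×10^6 W.
P_in = P_out/η = 6.1319×10^6/0.878 = 6.9839×10^6 W.
I_p = P_in/V_p = 6.9839×10^6/132000 = 52.9 A.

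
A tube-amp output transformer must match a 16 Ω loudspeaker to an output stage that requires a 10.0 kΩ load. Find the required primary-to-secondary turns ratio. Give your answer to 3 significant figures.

Z_p/Z_s = (N_p/N_s)², so N_p/N_s = √(10000/16) = √625 = 25.0.

N_p/N_s ≈ 25.0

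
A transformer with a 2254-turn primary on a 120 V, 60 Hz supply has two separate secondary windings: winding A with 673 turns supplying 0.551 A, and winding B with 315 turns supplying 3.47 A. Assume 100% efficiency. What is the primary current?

I_p ≈ 0.649 A

V_A = 120 × 673/2254 = 35.830 V; V_B = 120 × 315/2254 = 16.770 V.
P_out = V_A I_A + V_B I_B = 35.830×0.551 + 16.770×3.47 = 19.742 + 58.193 = 77.935 W.
Ideal ⇒ P_in = P_out, so I_p = P_out/V_p = 77.935/120 = 0.649 A.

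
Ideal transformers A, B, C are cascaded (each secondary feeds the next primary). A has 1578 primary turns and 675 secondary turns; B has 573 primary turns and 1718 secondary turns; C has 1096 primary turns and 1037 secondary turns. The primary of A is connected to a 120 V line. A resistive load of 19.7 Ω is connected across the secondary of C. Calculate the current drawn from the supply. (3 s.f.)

Secondary of A: V = 120.00 × 675/1578 = 51.331 V.
Secondary of B: V = 51.331 × 1718/573 = 153.90 V.
Secondary of C: V = 153.90 × 1037/1096 = 145.62 V.
I_load = 145.62/19.7 = 7.3918 A, so P_out = 145.62 × 7.3918 = 1076.4 W.
All ideal ⇒ P_in = P_out, so I_supply = 1076.4/120 = 8.97 A.

I_supply ≈ 8.97 A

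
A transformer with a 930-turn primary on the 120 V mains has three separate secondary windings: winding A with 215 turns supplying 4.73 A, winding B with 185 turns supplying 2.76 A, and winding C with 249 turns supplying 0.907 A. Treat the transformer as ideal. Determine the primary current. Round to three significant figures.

V_A = 120 × 215/930 = 27.742 V; V_B = 120 × 185/930 = 23.871 V; V_C = 120 × 249/930 = 32.129 V.
P_out = V_A I_A + V_B I_B + V_C I_C = 27.742×4.73 + 23.871×2.76 + 32.129×0.907 = 131.22 + 65.884 + 29.141 = 226.24 W.
Ideal ⇒ P_in = P_out, so I_p = P_out/V_p = 226.24/120 = 1.89 A.

I_p ≈ 1.89 A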